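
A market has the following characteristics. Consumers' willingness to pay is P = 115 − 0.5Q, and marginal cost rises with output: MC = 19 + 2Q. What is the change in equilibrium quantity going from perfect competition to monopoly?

Competitive equilibrium sets price equal to marginal cost: 115 − 0.5Q = 19 + 2Q, so Q = 38.4 and P = 95.8.
A monopolist chooses Q where MR = MC. MR = 115 − Q; setting this equal to 19 + 2Q gives Q = 32 and P = 99.
Change in equilibrium quantity: 32 − 38.4 = −6.4.

Q falls by 6.4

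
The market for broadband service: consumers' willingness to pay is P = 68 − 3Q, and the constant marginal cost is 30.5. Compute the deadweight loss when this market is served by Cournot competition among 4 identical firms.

DWL = 9.375

Competitive firms price at marginal cost: P = 30.5, giving Q = 12.5.
In a 4-firm Cournot equilibrium, symmetry and the first-order condition give q = (68 − 30.5)/(15) = 2.5. So Q = 10 and P = 38.
DWL is the triangle between Q = 10 and Q = 12.5: ½·(12.5 − 10)·(38 − 30.5) = 9.375.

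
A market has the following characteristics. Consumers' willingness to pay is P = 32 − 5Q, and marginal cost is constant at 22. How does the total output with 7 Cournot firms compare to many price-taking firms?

With 7 symmetric Cournot firms, each firm's FOC gives 32 − 40q = 22, so q = 0.25, Q = 7·0.25 = 1.75, and P = 23.25.
Perfect competition: P = MC = 22, so 32 − 5Q = 22 and Q = 2.

Cournot: Q = 1.75; Competition: Q = 2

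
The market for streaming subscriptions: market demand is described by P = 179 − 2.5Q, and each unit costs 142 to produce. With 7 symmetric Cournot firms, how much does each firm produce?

q_i = 1.85

With 7 symmetric Cournot firms, each firm's FOC gives 179 − 20q = 142, so q = 1.85, Q = 7·1.85 = 12.95, and P = 146.625.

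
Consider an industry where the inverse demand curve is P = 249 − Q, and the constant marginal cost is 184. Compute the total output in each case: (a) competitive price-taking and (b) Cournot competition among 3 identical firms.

Under competition P = MC = 184, so Q = (249 − 184)/1 = 65.
Cournot with 3 identical firms: the symmetric best-response condition is 249 − 4q = 184. Each firm produces q = 16.25, total output Q = 48.75, price P = 200.25.

Competition: Q = 65; Cournot: Q = 48.75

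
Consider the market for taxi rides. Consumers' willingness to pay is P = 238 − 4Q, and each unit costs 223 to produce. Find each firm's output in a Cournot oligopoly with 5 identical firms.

q_i = 0.625

Cournot with 5 identical firms: the symmetric best-response condition is 238 − 24q = 223. Each firm produces q = 0.625, total output Q = 3.125, price P = 225.5.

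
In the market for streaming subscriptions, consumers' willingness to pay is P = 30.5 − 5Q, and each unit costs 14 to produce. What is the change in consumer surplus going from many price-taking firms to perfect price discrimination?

Under competition P = MC = 14, so Q = (30.5 − 14)/5 = 3.3.
CS = ½·(30.5 − 14)·3.3 = 27.225.
With perfect price discrimination, output is the efficient level Q = 3.3 (where demand meets MC), but every buyer pays their willingness to pay: CS = 0 and PS = total surplus.
CS = 0.
Change in consumer surplus: 0 − 27.225 = −27.225.

Consumer surplus falls by 27.225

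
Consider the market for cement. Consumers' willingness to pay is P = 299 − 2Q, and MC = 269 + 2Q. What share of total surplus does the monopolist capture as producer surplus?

The monopolist equates marginal revenue to marginal cost: 299 − 4Q = 269 + 2Q, so Q = 5. From demand, P = 289.
CS = ½·(299 − 289)·5 = 25.
PS = P·Q − VC(Q) = 289·5 − (269·5 + ½·2·5²) = 75.
Share captured = PS/TS = 75/100 = 0.75.

PS/TS = 0.75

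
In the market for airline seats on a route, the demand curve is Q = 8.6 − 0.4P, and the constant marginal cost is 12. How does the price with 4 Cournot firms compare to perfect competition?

Cournot: P = 13.9; Competition: P = 12

Inverting demand: P = 21.5 − 2.5Q.
Cournot with 4 identical firms: the symmetric best-response condition is 21.5 − 12.5q = 12. Each firm produces q = 0.76, total output Q = 3.04, price P = 13.9.
Under competition P = MC = 12, so Q = (21.5 − 12)/2.5 = 3.8.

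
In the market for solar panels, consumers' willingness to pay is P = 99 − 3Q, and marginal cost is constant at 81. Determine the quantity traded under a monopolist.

The monopolist equates marginal revenue to marginal cost: 99 − 6Q = 81, so Q = 3. From demand, P = 90.

Q = 3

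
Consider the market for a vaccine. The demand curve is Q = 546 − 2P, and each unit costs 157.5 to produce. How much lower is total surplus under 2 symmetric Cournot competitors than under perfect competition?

Total surplus falls by 1482.25

Inverting demand: P = 273 − 0.5Q.
Perfect competition: P = MC = 157.5, so 273 − 0.5Q = 157.5 and Q = 231.
CS = ½·(273 − 157.5)·231 = 13340.25; PS = (157.5 − 157.5)·231 = 0; TS = 13340.25.
Cournot with 2 identical firms: the symmetric best-response condition is 273 − 1.5q = 157.5. Each firm produces q = 77, total output Q = 154, price P = 196.
CS = ½·(273 − 196)·154 = 5929; PS = (196 − 157.5)·154 = 5929; TS = 11858.
Change in total surplus: 11858 − 13340.25 = −1482.25.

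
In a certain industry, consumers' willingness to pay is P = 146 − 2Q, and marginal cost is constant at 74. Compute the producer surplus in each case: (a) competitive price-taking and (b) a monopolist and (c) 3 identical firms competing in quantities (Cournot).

Perfect competition: P = MC = 74, so 146 − 2Q = 74 and Q = 36.
PS = (74 − 74)·36 = 0.
A monopolist chooses Q where MR = MC. MR = 146 − 4Q; setting this equal to 74 gives Q = 18 and P = 110.
PS = (110 − 74)·18 = 648.
With 3 symmetric Cournot firms, each firm's FOC gives 146 − 8q = 74, so q = 9, Q = 3·9 = 27, and P = 92.
PS = (92 − 74)·27 = 486.

Competition: PS = 0; Monopoly: PS = 648; Cournot: PS = 486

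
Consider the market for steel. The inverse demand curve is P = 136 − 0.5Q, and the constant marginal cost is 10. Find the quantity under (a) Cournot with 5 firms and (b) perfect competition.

Cournot with 5 identical firms: the symmetric best-response condition is 136 − 3q = 10. Each firm produces q = 42, total output Q = 210, price P = 31.
Perfect competition: P = MC = 10, so 136 − 0.5Q = 10 and Q = 252.

Cournot: Q = 210; Competition: Q = 252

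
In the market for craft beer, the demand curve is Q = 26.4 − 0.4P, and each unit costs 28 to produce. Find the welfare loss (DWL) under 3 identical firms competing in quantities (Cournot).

Inverting demand: P = 66 − 2.5Q.
Under competition P = MC = 28, so Q = (66 − 28)/2.5 = 15.2.
In a 3-firm Cournot equilibrium, symmetry and the first-order condition give q = (66 − 28)/(10) = 3.8. So Q = 11.4 and P = 37.5.
DWL is the triangle between Q = 11.4 and Q = 15.2: ½·(15.2 − 11.4)·(37.5 − 28) = 18.05.

DWL = 18.05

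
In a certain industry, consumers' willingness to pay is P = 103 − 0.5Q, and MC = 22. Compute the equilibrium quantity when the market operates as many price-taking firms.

Q = 162

Under competition P = MC = 22, so Q = (103 − 22)/0.5 = 162.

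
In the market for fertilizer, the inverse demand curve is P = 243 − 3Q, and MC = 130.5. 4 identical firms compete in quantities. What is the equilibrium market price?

With 4 symmetric Cournot firms, each firm's FOC gives 243 − 15q = 130.5, so q = 7.5, Q = 4·7.5 = 30, and P = 153.

P = 153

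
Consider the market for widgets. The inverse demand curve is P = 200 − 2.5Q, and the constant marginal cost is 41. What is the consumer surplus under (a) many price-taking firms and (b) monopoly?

Competition: CS = 5056.2; Monopoly: CS = 1264.05

Competitive firms price at marginal cost: P = 41, giving Q = 63.6.
CS = ½·(200 − 41)·63.6 = 5056.2.
A monopolist chooses Q where MR = MC. MR = 200 − 5Q; setting this equal to 41 gives Q = 31.8 and P = 120.5.
CS = ½·(200 − 120.5)·31.8 = 1264.05.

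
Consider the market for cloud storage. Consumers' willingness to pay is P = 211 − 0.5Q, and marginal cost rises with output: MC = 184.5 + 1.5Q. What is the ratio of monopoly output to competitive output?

A monopolist chooses Q where MR = MC. MR = 211 − Q; setting this equal to 184.5 + 1.5Q gives Q = 10.6 and P = 205.7.
Under competition P = MC: 211 − 0.5Q = 184.5 + 1.5Q ⇒ Q = 13.25, P = 204.375.
Ratio Q_m/Q_c = 10.6/13.25 = 0.8.

Q_m/Q_c = 0.8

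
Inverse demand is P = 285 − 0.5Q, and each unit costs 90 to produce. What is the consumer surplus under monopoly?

The monopolist equates marginal revenue to marginal cost: 285 − Q = 90, so Q = 195. From demand, P = 187.5.
CS = ½·(285 − 187.5)·195 = 9506.25.

CS = 9506.25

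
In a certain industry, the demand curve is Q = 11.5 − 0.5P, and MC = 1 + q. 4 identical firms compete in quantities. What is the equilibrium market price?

Inverting demand: P = 23 − 2Q.
With 4 symmetric Cournot firms, each firm's FOC gives 23 − 10q = 1 + q, so q = 2, Q = 4·2 = 8, and P = 7.

P = 7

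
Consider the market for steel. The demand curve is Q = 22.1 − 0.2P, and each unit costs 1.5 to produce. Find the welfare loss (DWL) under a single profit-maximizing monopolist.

DWL = 297.025

Inverting demand: P = 110.5 − 5Q.
Perfect competition: P = MC = 1.5, so 110.5 − 5Q = 1.5 and Q = 21.8.
Monopoly sets MR = MC: 110.5 − 10Q = 1.5 ⇒ Q = 10.9, P = 110.5 − 5·10.9 = 56.
DWL is the triangle between Q = 10.9 and Q = 21.8: ½·(21.8 − 10.9)·(56 − 1.5) = 297.025.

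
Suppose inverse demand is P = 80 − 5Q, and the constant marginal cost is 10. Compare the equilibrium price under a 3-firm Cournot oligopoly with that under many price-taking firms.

Cournot: P = 27.5; Competition: P = 10

With 3 symmetric Cournot firms, each firm's FOC gives 80 − 20q = 10, so q = 3.5, Q = 3·3.5 = 10.5, and P = 27.5.
Perfect competition: P = MC = 10, so 80 − 5Q = 10 and Q = 14.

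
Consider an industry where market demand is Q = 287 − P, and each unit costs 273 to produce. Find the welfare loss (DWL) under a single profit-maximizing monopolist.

DWL = 24.5

Inverting demand: P = 287 − Q.
Under competition P = MC = 273, so Q = (287 − 273)/1 = 14.
Monopoly sets MR = MC: 287 − 2Q = 273 ⇒ Q = 7, P = 287 − 7 = 280.
DWL is the triangle between Q = 7 and Q = 14: ½·(14 − 7)·(280 − 273) = 24.5.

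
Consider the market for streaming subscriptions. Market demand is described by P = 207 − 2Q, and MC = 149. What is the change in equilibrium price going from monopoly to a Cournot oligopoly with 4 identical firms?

A monopolist chooses Q where MR = MC. MR = 207 − 4Q; setting this equal to 149 gives Q = 14.5 and P = 178.
With 4 symmetric Cournot firms, each firm's FOC gives 207 − 10q = 149, so q = 5.8, Q = 4·5.8 = 23.2, and P = 160.6.
Change in equilibrium price: 160.6 − 178 = −17.4.

Equilibrium price falls by 17.4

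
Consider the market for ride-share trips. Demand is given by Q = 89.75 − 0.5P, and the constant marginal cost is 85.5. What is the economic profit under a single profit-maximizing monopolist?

Inverting demand: P = 179.5 − 2Q.
A monopolist chooses Q where MR = MC. MR = 179.5 − 4Q; setting this equal to 85.5 gives Q = 23.5 and P = 132.5.
Profit = (132.5 − 85.5)·23.5 = 1104.5.

Profit = 1104.5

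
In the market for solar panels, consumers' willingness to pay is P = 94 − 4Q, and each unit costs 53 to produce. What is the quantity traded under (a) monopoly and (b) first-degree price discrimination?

A monopolist chooses Q where MR = MC. MR = 94 − 8Q; setting this equal to 53 gives Q = 5.125 and P = 73.5.
A perfectly discriminating monopolist sells every unit with P(Q) ≥ MC(Q), so output equals the competitive quantity Q = 10.25. Each buyer pays their reservation price, so CS = 0 and the firm captures all surplus.

Monopoly: Q = 5.125; Perfect PD: Q = 10.25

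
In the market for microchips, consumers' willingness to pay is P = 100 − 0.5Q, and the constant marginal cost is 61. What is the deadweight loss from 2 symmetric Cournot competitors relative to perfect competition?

Competitive firms price at marginal cost: P = 61, giving Q = 78.
Cournot with 2 identical firms: the symmetric best-response condition is 100 − 1.5q = 61. Each firm produces q = 26, total output Q = 52, price P = 74.
DWL is the triangle between Q = 52 and Q = 78: ½·(78 − 52)·(74 − 61) = 169.

DWL = 169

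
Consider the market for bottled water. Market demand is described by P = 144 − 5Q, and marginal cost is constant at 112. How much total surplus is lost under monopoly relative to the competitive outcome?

Competitive firms price at marginal cost: P = 112, giving Q = 6.4.
The monopolist equates marginal revenue to marginal cost: 144 − 10Q = 112, so Q = 3.2. From demand, P = 128.
DWL is the triangle between Q = 3.2 and Q = 6.4: ½·(6.4 − 3.2)·(128 − 112) = 25.6.

DWL = 25.6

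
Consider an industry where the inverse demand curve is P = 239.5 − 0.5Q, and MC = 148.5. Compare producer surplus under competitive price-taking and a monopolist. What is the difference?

PS rises by 4140.5

Under competition P = MC = 148.5, so Q = (239.5 − 148.5)/0.5 = 182.
PS = (148.5 − 148.5)·182 = 0.
A monopolist chooses Q where MR = MC. MR = 239.5 − Q; setting this equal to 148.5 gives Q = 91 and P = 194.
PS = (194 − 148.5)·91 = 4140.5.
Change in producer surplus: 4140.5 − 0 = 4140.5.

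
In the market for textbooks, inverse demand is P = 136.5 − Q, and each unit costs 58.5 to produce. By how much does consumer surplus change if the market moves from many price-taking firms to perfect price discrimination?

Competitive firms price at marginal cost: P = 58.5, giving Q = 78.
CS = ½·(136.5 − 58.5)·78 = 3042.
A perfectly discriminating monopolist sells every unit with P(Q) ≥ MC(Q), so output equals the competitive quantity Q = 78. Each buyer pays their reservation price, so CS = 0 and the firm captures all surplus.
CS = 0.
Change in consumer surplus: 0 − 3042 = −3042.

Consumer surplus falls by 3042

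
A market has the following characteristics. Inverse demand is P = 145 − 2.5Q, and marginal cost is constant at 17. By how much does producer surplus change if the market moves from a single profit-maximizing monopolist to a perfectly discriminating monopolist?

PS rises by 1638.4

The monopolist equates marginal revenue to marginal cost: 145 − 5Q = 17, so Q = 25.6. From demand, P = 81.
PS = (81 − 17)·25.6 = 1638.4.
A perfectly discriminating monopolist sells every unit with P(Q) ≥ MC(Q), so output equals the competitive quantity Q = 51.2. Each buyer pays their reservation price, so CS = 0 and the firm captures all surplus.
PS = ½·(145 − 17)·51.2 = 3276.8.
Change in producer surplus: 3276.8 − 1638.4 = 1638.4.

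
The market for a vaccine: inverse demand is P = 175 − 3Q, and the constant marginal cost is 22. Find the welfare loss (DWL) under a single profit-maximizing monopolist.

DWL = 975.375

Under competition P = MC = 22, so Q = (175 − 22)/3 = 51.
Monopoly sets MR = MC: 175 − 6Q = 22 ⇒ Q = 25.5, P = 175 − 3·25.5 = 98.5.
DWL is the triangle between Q = 25.5 and Q = 51: ½·(51 − 25.5)·(98.5 − 22) = 975.375.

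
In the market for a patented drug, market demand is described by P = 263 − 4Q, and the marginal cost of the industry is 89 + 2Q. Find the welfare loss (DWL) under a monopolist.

Competitive equilibrium sets price equal to marginal cost: 263 − 4Q = 89 + 2Q, so Q = 29 and P = 147.
Monopoly sets MR = MC: 263 − 8Q = 89 + 2Q ⇒ Q = 17.4, P = 263 − 4·17.4 = 193.4.
CS = ½·(263 − 147)·29 = 1682; PS = (147·29 − 89·29 − ½·2·29²) = 841; TS = 2523.
CS = ½·(263 − 193.4)·17.4 = 605.52; PS = (193.4·17.4 − 89·17.4 − ½·2·17.4²) = 1513.8; TS = 2119.32.
DWL = 2523 − 2119.32 = 403.68.

DWL = 403.68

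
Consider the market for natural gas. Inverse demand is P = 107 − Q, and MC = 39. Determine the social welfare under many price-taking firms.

TS = 2312

Perfect competition: P = MC = 39, so 107 − Q = 39 and Q = 68.
CS = ½·(107 − 39)·68 = 2312; PS = (39 − 39)·68 = 0; TS = 2312.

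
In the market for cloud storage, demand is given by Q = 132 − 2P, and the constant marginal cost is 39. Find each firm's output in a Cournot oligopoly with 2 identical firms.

q_i = 18

Inverting demand: P = 66 − 0.5Q.
With 2 symmetric Cournot firms, each firm's FOC gives 66 − 1.5q = 39, so q = 18, Q = 2·18 = 36, and P = 48.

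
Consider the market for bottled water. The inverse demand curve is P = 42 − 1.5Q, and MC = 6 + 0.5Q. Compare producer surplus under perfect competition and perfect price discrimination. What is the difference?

PS rises by 243

Under competition P = MC: 42 − 1.5Q = 6 + 0.5Q ⇒ Q = 18, P = 15.
PS = P·Q − VC(Q) = 15·18 − (6·18 + ½·0.5·18²) = 81.
A perfectly discriminating monopolist sells every unit with P(Q) ≥ MC(Q), so output equals the competitive quantity Q = 18. Each buyer pays their reservation price, so CS = 0 and the firm captures all surplus.
PS = ½·(42 − 6)·18 = 324.
Change in producer surplus: 324 − 81 = 243.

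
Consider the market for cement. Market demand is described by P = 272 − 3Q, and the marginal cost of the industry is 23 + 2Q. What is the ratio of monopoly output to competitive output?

The monopolist equates marginal revenue to marginal cost: 272 − 6Q = 23 + 2Q, so Q = 31.125. From demand, P = 178.625.
Under competition P = MC: 272 − 3Q = 23 + 2Q ⇒ Q = 49.8, P = 122.6.
Ratio Q_m/Q_c = 31.125/49.8 = 0.625.

Q_m/Q_c = 0.625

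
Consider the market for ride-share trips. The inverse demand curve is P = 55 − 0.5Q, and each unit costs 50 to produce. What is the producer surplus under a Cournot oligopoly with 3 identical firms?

Cournot with 3 identical firms: the symmetric best-response condition is 55 − 2q = 50. Each firm produces q = 2.5, total output Q = 7.5, price P = 51.25.
PS = (51.25 − 50)·7.5 = 9.375.

PS = 9.375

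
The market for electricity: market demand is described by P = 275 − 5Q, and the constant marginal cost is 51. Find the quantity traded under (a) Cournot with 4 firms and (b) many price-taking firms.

With 4 symmetric Cournot firms, each firm's FOC gives 275 − 25q = 51, so q = 8.96, Q = 4·8.96 = 35.84, and P = 95.8.
Under competition P = MC = 51, so Q = (275 − 51)/5 = 44.8.

Cournot: Q = 35.84; Competition: Q = 44.8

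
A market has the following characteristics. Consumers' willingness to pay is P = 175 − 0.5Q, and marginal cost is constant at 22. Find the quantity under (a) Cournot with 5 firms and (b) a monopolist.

Cournot with 5 identical firms: the symmetric best-response condition is 175 − 3q = 22. Each firm produces q = 51, total output Q = 255, price P = 47.5.
The monopolist equates marginal revenue to marginal cost: 175 − Q = 22, so Q = 153. From demand, P = 98.5.

Cournot: Q = 255; Monopoly: Q = 153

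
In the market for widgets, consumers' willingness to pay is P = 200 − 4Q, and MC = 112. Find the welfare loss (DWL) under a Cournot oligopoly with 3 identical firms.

DWL = 60.5

Under competition P = MC = 112, so Q = (200 − 112)/4 = 22.
In a 3-firm Cournot equilibrium, symmetry and the first-order condition give q = (200 − 112)/(16) = 5.5. So Q = 16.5 and P = 134.
DWL is the triangle between Q = 16.5 and Q = 22: ½·(22 − 16.5)·(134 − 112) = 60.5.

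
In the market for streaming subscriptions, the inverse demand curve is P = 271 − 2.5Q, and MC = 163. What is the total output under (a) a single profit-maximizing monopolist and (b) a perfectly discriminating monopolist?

Monopoly: Q = 21.6; Perfect PD: Q = 43.2

The monopolist equates marginal revenue to marginal cost: 271 − 5Q = 163, so Q = 21.6. From demand, P = 217.
A perfectly discriminating monopolist sells every unit with P(Q) ≥ MC(Q), so output equals the competitive quantity Q = 43.2. Each buyer pays their reservation price, so CS = 0 and the firm captures all surplus.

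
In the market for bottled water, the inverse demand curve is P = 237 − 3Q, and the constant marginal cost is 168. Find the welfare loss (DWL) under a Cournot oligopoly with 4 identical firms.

Competitive firms price at marginal cost: P = 168, giving Q = 23.
In a 4-firm Cournot equilibrium, symmetry and the first-order condition give q = (237 − 168)/(15) = 4.6. So Q = 18.4 and P = 181.8.
DWL is the triangle between Q = 18.4 and Q = 23: ½·(23 − 18.4)·(181.8 − 168) = 31.74.

DWL = 31.74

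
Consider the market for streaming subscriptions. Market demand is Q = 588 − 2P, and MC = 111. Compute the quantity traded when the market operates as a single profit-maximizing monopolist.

Inverting demand: P = 294 − 0.5Q.
A monopolist chooses Q where MR = MC. MR = 294 − Q; setting this equal to 111 gives Q = 183 and P = 202.5.

Q = 183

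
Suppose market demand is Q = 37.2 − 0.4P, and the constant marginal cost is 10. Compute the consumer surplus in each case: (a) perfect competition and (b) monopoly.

Inverting demand: P = 93 − 2.5Q.
Under competition P = MC = 10, so Q = (93 − 10)/2.5 = 33.2.
CS = ½·(93 − 10)·33.2 = 1377.8.
The monopolist equates marginal revenue to marginal cost: 93 − 5Q = 10, so Q = 16.6. From demand, P = 51.5.
CS = ½·(93 − 51.5)·16.6 = 344.45.

Competition: CS = 1377.8; Monopoly: CS = 344.45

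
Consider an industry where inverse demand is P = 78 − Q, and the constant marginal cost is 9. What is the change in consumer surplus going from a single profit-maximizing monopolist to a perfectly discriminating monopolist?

CS falls by 595.125

Monopoly sets MR = MC: 78 − 2Q = 9 ⇒ Q = 34.5, P = 78 − 34.5 = 43.5.
CS = ½·(78 − 43.5)·34.5 = 595.125.
With perfect price discrimination, output is the efficient level Q = 69 (where demand meets MC), but every buyer pays their willingness to pay: CS = 0 and PS = total surplus.
CS = 0.
Change in consumer surplus: 0 − 595.125 = −595.125.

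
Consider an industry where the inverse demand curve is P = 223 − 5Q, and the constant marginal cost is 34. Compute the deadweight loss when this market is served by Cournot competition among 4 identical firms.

Under competition P = MC = 34, so Q = (223 − 34)/5 = 37.8.
Cournot with 4 identical firms: the symmetric best-response condition is 223 − 25q = 34. Each firm produces q = 7.56, total output Q = 30.24, price P = 71.8.
DWL is the triangle between Q = 30.24 and Q = 37.8: ½·(37.8 − 30.24)·(71.8 − 34) = 142.884.

DWL = 142.884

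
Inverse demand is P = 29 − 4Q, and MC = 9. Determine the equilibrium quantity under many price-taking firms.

Q = 5

Perfect competition: P = MC = 9, so 29 − 4Q = 9 and Q = 5.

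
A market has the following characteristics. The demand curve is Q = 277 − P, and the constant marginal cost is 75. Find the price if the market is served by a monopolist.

Inverting demand: P = 277 − Q.
Monopoly sets MR = MC: 277 − 2Q = 75 ⇒ Q = 101, P = 277 − 101 = 176.

P = 176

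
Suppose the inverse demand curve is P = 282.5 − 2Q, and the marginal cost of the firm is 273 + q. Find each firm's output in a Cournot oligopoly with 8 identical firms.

q_i = 0.5

Cournot with 8 identical firms: the symmetric best-response condition is 282.5 − 18q = 273 + q. Each firm produces q = 0.5, total output Q = 4, price P = 274.5.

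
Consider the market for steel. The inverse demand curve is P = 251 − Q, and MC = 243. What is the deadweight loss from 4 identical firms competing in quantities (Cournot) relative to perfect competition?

DWL = 1.28

Perfect competition: P = MC = 243, so 251 − Q = 243 and Q = 8.
In a 4-firm Cournot equilibrium, symmetry and the first-order condition give q = (251 − 243)/(5) = 1.6. So Q = 6.4 and P = 244.6.
DWL is the triangle between Q = 6.4 and Q = 8: ½·(8 − 6.4)·(244.6 − 243) = 1.28.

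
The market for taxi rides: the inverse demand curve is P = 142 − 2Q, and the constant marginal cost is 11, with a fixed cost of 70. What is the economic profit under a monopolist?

Monopoly sets MR = MC: 142 − 4Q = 11 ⇒ Q = 32.75, P = 142 − 2·32.75 = 76.5.
Profit = (76.5 − 11)·32.75 − 70 = 2075.125.

Profit = 2075.125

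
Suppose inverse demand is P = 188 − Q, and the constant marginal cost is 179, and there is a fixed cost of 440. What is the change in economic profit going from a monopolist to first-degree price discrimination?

π rises by 20.25

Monopoly sets MR = MC: 188 − 2Q = 179 ⇒ Q = 4.5, P = 188 − 4.5 = 183.5.
Profit = (183.5 − 179)·4.5 − 440 = −419.75.
A perfectly discriminating monopolist sells every unit with P(Q) ≥ MC(Q), so output equals the competitive quantity Q = 9. Each buyer pays their reservation price, so CS = 0 and the firm captures all surplus.
PS equals the full surplus area, 40.5. Profit = 40.5 − 440 = −399.5.
Change in economic profit: −399.5 − −419.75 = 20.25.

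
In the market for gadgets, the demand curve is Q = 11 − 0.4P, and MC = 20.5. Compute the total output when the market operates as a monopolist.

Q = 1.4

Inverting demand: P = 27.5 − 2.5Q.
A monopolist chooses Q where MR = MC. MR = 27.5 − 5Q; setting this equal to 20.5 gives Q = 1.4 and P = 24.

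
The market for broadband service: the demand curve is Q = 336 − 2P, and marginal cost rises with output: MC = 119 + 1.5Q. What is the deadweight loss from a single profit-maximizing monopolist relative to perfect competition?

DWL = 24.01

Inverting demand: P = 168 − 0.5Q.
Under competition P = MC: 168 − 0.5Q = 119 + 1.5Q ⇒ Q = 24.5, P = 155.75.
Monopoly sets MR = MC: 168 − Q = 119 + 1.5Q ⇒ Q = 19.6, P = 168 − 0.5·19.6 = 158.2.
CS = ½·(168 − 155.75)·24.5 = 2401/16; PS = (155.75·24.5 − 119·24.5 − ½·1.5·24.5²) = 7203/16; TS = 600.25.
CS = ½·(168 − 158.2)·19.6 = 96.04; PS = (158.2·19.6 − 119·19.6 − ½·1.5·19.6²) = 480.2; TS = 576.24.
DWL = 600.25 − 576.24 = 24.01.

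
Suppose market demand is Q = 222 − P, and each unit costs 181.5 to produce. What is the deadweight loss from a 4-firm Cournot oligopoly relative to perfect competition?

Inverting demand: P = 222 − Q.
Under competition P = MC = 181.5, so Q = (222 − 181.5)/1 = 40.5.
In a 4-firm Cournot equilibrium, symmetry and the first-order condition give q = (222 − 181.5)/(5) = 8.1. So Q = 32.4 and P = 189.6.
DWL is the triangle between Q = 32.4 and Q = 40.5: ½·(40.5 − 32.4)·(189.6 − 181.5) = 32.805.

DWL = 32.805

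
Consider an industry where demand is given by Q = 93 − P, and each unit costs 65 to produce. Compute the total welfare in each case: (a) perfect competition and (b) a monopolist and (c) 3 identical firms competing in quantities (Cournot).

Competition: TS = 392; Monopoly: TS = 294; Cournot: TS = 367.5

Inverting demand: P = 93 − Q.
Competitive firms price at marginal cost: P = 65, giving Q = 28.
CS = ½·(93 − 65)·28 = 392; PS = (65 − 65)·28 = 0; TS = 392.
Monopoly sets MR = MC: 93 − 2Q = 65 ⇒ Q = 14, P = 93 − 14 = 79.
CS = ½·(93 − 79)·14 = 98; PS = (79 − 65)·14 = 196; TS = 294.
In a 3-firm Cournot equilibrium, symmetry and the first-order condition give q = (93 − 65)/(4) = 7. So Q = 21 and P = 72.
CS = ½·(93 − 72)·21 = 220.5; PS = (72 − 65)·21 = 147; TS = 367.5.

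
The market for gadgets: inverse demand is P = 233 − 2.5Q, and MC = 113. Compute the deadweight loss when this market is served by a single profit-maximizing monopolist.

Perfect competition: P = MC = 113, so 233 − 2.5Q = 113 and Q = 48.
Monopoly sets MR = MC: 233 − 5Q = 113 ⇒ Q = 24, P = 233 − 2.5·24 = 173.
DWL is the triangle between Q = 24 and Q = 48: ½·(48 − 24)·(173 − 113) = 720.

DWL = 720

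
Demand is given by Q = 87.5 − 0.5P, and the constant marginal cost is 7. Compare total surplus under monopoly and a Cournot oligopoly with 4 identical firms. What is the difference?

Inverting demand: P = 175 − 2Q.
Monopoly sets MR = MC: 175 − 4Q = 7 ⇒ Q = 42, P = 175 − 2·42 = 91.
CS = ½·(175 − 91)·42 = 1764; PS = (91 − 7)·42 = 3528; TS = 5292.
With 4 symmetric Cournot firms, each firm's FOC gives 175 − 10q = 7, so q = 16.8, Q = 4·16.8 = 67.2, and P = 40.6.
CS = ½·(175 − 40.6)·67.2 = 4515.84; PS = (40.6 − 7)·67.2 = 2257.92; TS = 6773.76.
Change in total surplus: 6773.76 − 5292 = 1481.76.

TS rises by 1481.76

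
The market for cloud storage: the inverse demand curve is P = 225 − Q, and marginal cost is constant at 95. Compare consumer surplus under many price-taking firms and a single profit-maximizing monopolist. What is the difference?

CS falls by 6337.5

Perfect competition: P = MC = 95, so 225 − Q = 95 and Q = 130.
CS = ½·(225 − 95)·130 = 8450.
Monopoly sets MR = MC: 225 − 2Q = 95 ⇒ Q = 65, P = 225 − 65 = 160.
CS = ½·(225 − 160)·65 = 2112.5.
Change in consumer surplus: 2112.5 − 8450 = −6337.5.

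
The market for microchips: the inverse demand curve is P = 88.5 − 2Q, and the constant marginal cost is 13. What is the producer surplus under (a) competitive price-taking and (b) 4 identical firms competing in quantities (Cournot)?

Competitive firms price at marginal cost: P = 13, giving Q = 37.75.
PS = (13 − 13)·37.75 = 0.
With 4 symmetric Cournot firms, each firm's FOC gives 88.5 − 10q = 13, so q = 7.55, Q = 4·7.55 = 30.2, and P = 28.1.
PS = (28.1 − 13)·30.2 = 456.02.

Competition: PS = 0; Cournot: PS = 456.02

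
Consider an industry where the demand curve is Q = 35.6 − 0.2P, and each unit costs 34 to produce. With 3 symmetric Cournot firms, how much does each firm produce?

Inverting demand: P = 178 − 5Q.
With 3 symmetric Cournot firms, each firm's FOC gives 178 − 20q = 34, so q = 7.2, Q = 3·7.2 = 21.6, and P = 70.

q_i = 7.2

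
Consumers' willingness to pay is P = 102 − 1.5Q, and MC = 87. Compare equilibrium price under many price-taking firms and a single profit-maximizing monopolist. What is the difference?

P rises by 7.5

Perfect competition: P = MC = 87, so 102 − 1.5Q = 87 and Q = 10.
The monopolist equates marginal revenue to marginal cost: 102 − 3Q = 87, so Q = 5. From demand, P = 94.5.
Change in equilibrium price: 94.5 − 87 = 7.5.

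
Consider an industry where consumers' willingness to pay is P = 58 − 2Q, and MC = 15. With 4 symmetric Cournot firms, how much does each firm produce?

q_i = 4.3

Cournot with 4 identical firms: the symmetric best-response condition is 58 − 10q = 15. Each firm produces q = 4.3, total output Q = 17.2, price P = 23.6.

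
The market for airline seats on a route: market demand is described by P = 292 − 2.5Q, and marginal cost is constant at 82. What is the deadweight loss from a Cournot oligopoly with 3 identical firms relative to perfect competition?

Competitive firms price at marginal cost: P = 82, giving Q = 84.
Cournot with 3 identical firms: the symmetric best-response condition is 292 − 10q = 82. Each firm produces q = 21, total output Q = 63, price P = 134.5.
DWL is the triangle between Q = 63 and Q = 84: ½·(84 − 63)·(134.5 − 82) = 551.25.

DWL = 551.25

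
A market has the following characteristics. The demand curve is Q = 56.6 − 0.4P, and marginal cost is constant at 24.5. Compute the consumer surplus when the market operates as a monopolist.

Inverting demand: P = 141.5 − 2.5Q.
The monopolist equates marginal revenue to marginal cost: 141.5 − 5Q = 24.5, so Q = 23.4. From demand, P = 83.
CS = ½·(141.5 − 83)·23.4 = 684.45.

CS = 684.45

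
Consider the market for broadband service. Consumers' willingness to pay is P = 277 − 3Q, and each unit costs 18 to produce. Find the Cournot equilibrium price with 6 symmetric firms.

With 6 symmetric Cournot firms, each firm's FOC gives 277 − 21q = 18, so q = 37/3, Q = 6·37/3 = 74, and P = 55.

P = 55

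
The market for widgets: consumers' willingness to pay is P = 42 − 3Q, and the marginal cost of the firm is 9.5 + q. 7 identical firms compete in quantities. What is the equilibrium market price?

P = 14.7

With 7 symmetric Cournot firms, each firm's FOC gives 42 − 24q = 9.5 + q, so q = 1.3, Q = 7·1.3 = 9.1, and P = 14.7.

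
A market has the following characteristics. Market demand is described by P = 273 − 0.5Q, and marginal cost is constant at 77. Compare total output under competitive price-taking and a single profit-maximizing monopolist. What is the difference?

Q falls by 196

Competitive firms price at marginal cost: P = 77, giving Q = 392.
The monopolist equates marginal revenue to marginal cost: 273 − Q = 77, so Q = 196. From demand, P = 175.
Change in total output: 196 − 392 = −196.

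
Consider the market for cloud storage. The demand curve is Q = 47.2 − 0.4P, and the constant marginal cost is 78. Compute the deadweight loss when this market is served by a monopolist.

DWL = 80

Inverting demand: P = 118 − 2.5Q.
Competitive firms price at marginal cost: P = 78, giving Q = 16.
A monopolist chooses Q where MR = MC. MR = 118 − 5Q; setting this equal to 78 gives Q = 8 and P = 98.
DWL is the triangle between Q = 8 and Q = 16: ½·(16 − 8)·(98 − 78) = 80.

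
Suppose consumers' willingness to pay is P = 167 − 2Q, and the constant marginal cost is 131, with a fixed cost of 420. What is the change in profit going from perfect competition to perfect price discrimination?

Perfect competition: P = MC = 131, so 167 − 2Q = 131 and Q = 18.
Profit = (131 − 131)·18 − 420 = −420.
A perfectly discriminating monopolist sells every unit with P(Q) ≥ MC(Q), so output equals the competitive quantity Q = 18. Each buyer pays their reservation price, so CS = 0 and the firm captures all surplus.
PS equals the full surplus area, 324. Profit = 324 − 420 = −96.
Change in profit: −96 − −420 = 324.

π rises by 324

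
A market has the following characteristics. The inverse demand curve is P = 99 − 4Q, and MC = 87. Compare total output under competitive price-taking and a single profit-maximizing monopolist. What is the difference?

Q falls by 1.5

Perfect competition: P = MC = 87, so 99 − 4Q = 87 and Q = 3.
Monopoly sets MR = MC: 99 − 8Q = 87 ⇒ Q = 1.5, P = 99 − 4·1.5 = 93.
Change in total output: 1.5 − 3 = −1.5.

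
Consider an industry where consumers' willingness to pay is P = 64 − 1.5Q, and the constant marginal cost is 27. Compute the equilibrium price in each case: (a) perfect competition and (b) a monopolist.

Perfect competition: P = MC = 27, so 64 − 1.5Q = 27 and Q = 74/3.
A monopolist chooses Q where MR = MC. MR = 64 − 3Q; setting this equal to 27 gives Q = 37/3 and P = 45.5.

Competition: P = 27; Monopoly: P = 45.5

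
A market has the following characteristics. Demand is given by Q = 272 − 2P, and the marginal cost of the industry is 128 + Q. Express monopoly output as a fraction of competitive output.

Inverting demand: P = 136 − 0.5Q.
The monopolist equates marginal revenue to marginal cost: 136 − Q = 128 + Q, so Q = 4. From demand, P = 134.
Competitive equilibrium sets price equal to marginal cost: 136 − 0.5Q = 128 + Q, so Q = 16/3 and P = 400/3.
Ratio Q_m/Q_c = 4/(16/3) = 0.75.

Q_m/Q_c = 0.75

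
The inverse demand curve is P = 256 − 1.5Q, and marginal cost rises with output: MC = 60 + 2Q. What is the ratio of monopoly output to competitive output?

Monopoly sets MR = MC: 256 − 3Q = 60 + 2Q ⇒ Q = 39.2, P = 256 − 1.5·39.2 = 197.2.
Competitive equilibrium sets price equal to marginal cost: 256 − 1.5Q = 60 + 2Q, so Q = 56 and P = 172.
Ratio Q_m/Q_c = 39.2/56 = 0.7.

Q_m/Q_c = 0.7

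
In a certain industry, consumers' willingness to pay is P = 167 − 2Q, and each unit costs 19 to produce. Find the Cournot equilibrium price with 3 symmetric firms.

P = 56

With 3 symmetric Cournot firms, each firm's FOC gives 167 − 8q = 19, so q = 18.5, Q = 3·18.5 = 55.5, and P = 56.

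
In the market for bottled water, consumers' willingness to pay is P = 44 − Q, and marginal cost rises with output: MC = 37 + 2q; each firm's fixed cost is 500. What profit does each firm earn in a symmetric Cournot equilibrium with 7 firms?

With 7 symmetric Cournot firms, each firm's FOC gives 44 − 8q = 37 + 2q, so q = 0.7, Q = 7·0.7 = 4.9, and P = 39.1.
Each firm's profit = 39.1·0.7 − (37·0.7 + ½·2·0.7²) − 500 = −499.02.

π_i = −499.02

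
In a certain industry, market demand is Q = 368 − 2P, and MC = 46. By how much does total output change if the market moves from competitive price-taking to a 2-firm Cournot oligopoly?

Q falls by 92

Inverting demand: P = 184 − 0.5Q.
Competitive firms price at marginal cost: P = 46, giving Q = 276.
Cournot with 2 identical firms: the symmetric best-response condition is 184 − 1.5q = 46. Each firm produces q = 92, total output Q = 184, price P = 92.
Change in total output: 184 − 276 = −92.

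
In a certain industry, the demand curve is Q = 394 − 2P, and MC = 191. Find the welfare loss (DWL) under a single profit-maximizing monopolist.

Inverting demand: P = 197 − 0.5Q.
Under competition P = MC = 191, so Q = (197 − 191)/0.5 = 12.
Monopoly sets MR = MC: 197 − Q = 191 ⇒ Q = 6, P = 197 − 0.5·6 = 194.
DWL is the triangle between Q = 6 and Q = 12: ½·(12 − 6)·(194 − 191) = 9.

DWL = 9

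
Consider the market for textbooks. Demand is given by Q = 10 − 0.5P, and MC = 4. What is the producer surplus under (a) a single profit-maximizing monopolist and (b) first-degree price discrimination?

Monopoly: PS = 32; Perfect PD: PS = 64

Inverting demand: P = 20 − 2Q.
Monopoly sets MR = MC: 20 − 4Q = 4 ⇒ Q = 4, P = 20 − 2·4 = 12.
PS = (12 − 4)·4 = 32.
Under first-degree price discrimination the firm charges each unit its demand price and produces up to where P = MC, i.e. Q = 8. Consumer surplus is zero; producer surplus equals total surplus.
PS = ½·(20 − 4)·8 = 64.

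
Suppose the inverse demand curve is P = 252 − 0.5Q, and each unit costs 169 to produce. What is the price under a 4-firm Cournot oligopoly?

Cournot with 4 identical firms: the symmetric best-response condition is 252 − 2.5q = 169. Each firm produces q = 33.2, total output Q = 132.8, price P = 185.6.

P = 185.6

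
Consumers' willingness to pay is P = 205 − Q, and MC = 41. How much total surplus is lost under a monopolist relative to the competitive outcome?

Competitive firms price at marginal cost: P = 41, giving Q = 164.
A monopolist chooses Q where MR = MC. MR = 205 − 2Q; setting this equal to 41 gives Q = 82 and P = 123.
DWL is the triangle between Q = 82 and Q = 164: ½·(164 − 82)·(123 − 41) = 3362.

DWL = 3362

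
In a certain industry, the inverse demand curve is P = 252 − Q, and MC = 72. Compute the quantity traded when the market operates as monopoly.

Q = 90

A monopolist chooses Q where MR = MC. MR = 252 − 2Q; setting this equal to 72 gives Q = 90 and P = 162.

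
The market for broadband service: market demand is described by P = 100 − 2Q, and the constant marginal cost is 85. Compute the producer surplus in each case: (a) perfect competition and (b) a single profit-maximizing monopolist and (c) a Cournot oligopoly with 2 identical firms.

Competition: PS = 0; Monopoly: PS = 28.125; Cournot: PS = 25

Under competition P = MC = 85, so Q = (100 − 85)/2 = 7.5.
PS = (85 − 85)·7.5 = 0.
A monopolist chooses Q where MR = MC. MR = 100 − 4Q; setting this equal to 85 gives Q = 3.75 and P = 92.5.
PS = (92.5 − 85)·3.75 = 28.125.
Cournot with 2 identical firms: the symmetric best-response condition is 100 − 6q = 85. Each firm produces q = 2.5, total output Q = 5, price P = 90.
PS = (90 − 85)·5 = 25.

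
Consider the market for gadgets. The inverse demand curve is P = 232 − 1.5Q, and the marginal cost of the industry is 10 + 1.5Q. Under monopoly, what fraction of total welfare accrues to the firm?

Monopoly sets MR = MC: 232 − 3Q = 10 + 1.5Q ⇒ Q = 148/3, P = 232 − 1.5·148/3 = 158.
CS = ½·(232 − 158)·148/3 = 5476/3.
PS = P·Q − VC(Q) = 158·148/3 − (10·148/3 + ½·1.5·(148/3)²) = 5476.
Share captured = PS/TS = 5476/(21904/3) = 0.75.

PS/TS = 0.75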